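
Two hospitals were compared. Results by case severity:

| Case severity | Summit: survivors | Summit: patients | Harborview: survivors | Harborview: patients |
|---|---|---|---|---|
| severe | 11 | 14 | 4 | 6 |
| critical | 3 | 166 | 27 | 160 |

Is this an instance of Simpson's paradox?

No

Severe: Summit 11/14 = 78.6%, Harborview 4/6 = 66.7% → Summit
Critical: Summit 3/166 = 1.8%, Harborview 27/160 = 16.9% → Harborview
Overall: Summit 14/180 = 7.8%, Harborview 31/166 = 18.7% → Harborview
Neither sweeps: Summit wins 1 of 2 groups, Harborview wins 1. Harborview wins overall but not every group — no Simpson reversal.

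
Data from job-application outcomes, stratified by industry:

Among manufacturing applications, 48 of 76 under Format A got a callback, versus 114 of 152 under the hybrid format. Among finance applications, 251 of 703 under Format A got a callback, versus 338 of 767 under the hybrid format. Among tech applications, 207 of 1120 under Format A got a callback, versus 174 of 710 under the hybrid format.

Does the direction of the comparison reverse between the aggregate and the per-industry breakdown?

Manufacturing: Format A 48/76 = 63.2%, the hybrid format 114/152 = 75.0% → the hybrid format
Finance: Format A 251/703 = 35.7%, the hybrid format 338/767 = 44.1% → the hybrid format
Tech: Format A 207/1120 = 18.5%, the hybrid format 174/710 = 24.5% → the hybrid format
Overall: Format A 506/1899 = 26.6%, the hybrid format 626/1629 = 38.4% → the hybrid format
The hybrid format wins overall and in every industry group — no reversal.

No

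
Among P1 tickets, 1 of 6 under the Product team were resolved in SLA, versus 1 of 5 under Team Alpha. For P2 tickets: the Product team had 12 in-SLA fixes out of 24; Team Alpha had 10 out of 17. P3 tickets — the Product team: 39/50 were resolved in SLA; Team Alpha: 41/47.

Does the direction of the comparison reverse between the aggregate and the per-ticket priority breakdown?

No

P1: the Product team 1/6 = 16.7%, Team Alpha 1/5 = 20.0% → Team Alpha
P2: the Product team 12/24 = 50.0%, Team Alpha 10/17 = 58.8% → Team Alpha
P3: the Product team 39/50 = 78.0%, Team Alpha 41/47 = 87.2% → Team Alpha
Overall: the Product team 52/80 = 65.0%, Team Alpha 52/69 = 75.4% → Team Alpha
Team Alpha wins overall and in every ticket group — no reversal.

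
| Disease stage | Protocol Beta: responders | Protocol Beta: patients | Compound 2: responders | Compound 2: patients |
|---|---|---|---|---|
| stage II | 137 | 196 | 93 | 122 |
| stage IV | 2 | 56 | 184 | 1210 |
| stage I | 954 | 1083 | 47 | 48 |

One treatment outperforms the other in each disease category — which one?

Compound 2

Stage II: Protocol Beta 137/196 = 69.9%, Compound 2 93/122 = 76.2% → Compound 2
Stage IV: Protocol Beta 2/56 = 3.6%, Compound 2 184/1210 = 15.2% → Compound 2
Stage I: Protocol Beta 954/1083 = 88.1%, Compound 2 47/48 = 97.9% → Compound 2
Compound 2 has the higher rate in all 3 groups.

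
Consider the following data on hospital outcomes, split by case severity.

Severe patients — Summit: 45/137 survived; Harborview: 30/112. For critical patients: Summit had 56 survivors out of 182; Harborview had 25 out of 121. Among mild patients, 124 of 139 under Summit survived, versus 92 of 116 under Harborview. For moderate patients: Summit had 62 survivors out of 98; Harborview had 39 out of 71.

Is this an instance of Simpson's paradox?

Severe: Summit 45/137 = 32.8%, Harborview 30/112 = 26.8% → Summit
Critical: Summit 56/182 = 30.8%, Harborview 25/121 = 20.7% → Summit
Mild: Summit 124/139 = 89.2%, Harborview 92/116 = 79.3% → Summit
Moderate: Summit 62/98 = 63.3%, Harborview 39/71 = 54.9% → Summit
Overall: Summit 287/556 = 51.6%, Harborview 186/420 = 44.3% → Summit
Summit wins overall and in every case group — no reversal.

No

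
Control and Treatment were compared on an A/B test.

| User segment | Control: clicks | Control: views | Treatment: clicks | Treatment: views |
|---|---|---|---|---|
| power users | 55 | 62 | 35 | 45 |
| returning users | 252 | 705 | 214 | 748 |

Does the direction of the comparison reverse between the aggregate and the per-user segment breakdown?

No

Power users: Control 55/62 = 88.7%, Treatment 35/45 = 77.8% → Control
Returning users: Control 252/705 = 35.7%, Treatment 214/748 = 28.6% → Control
Overall: Control 307/767 = 40.0%, Treatment 249/793 = 31.4% → Control
Control wins overall and in every user group — no reversal.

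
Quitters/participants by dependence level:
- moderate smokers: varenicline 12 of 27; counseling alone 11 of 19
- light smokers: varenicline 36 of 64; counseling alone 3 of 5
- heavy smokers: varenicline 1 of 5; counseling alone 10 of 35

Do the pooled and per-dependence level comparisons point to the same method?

Moderate smokers: varenicline 12/27 = 44.4%, counseling alone 11/19 = 57.9% → counseling alone
Light smokers: varenicline 36/64 = 56.2%, counseling alone 3/5 = 60.0% → counseling alone
Heavy smokers: varenicline 1/5 = 20.0%, counseling alone 10/35 = 28.6% → counseling alone
Overall: varenicline 49/96 = 51.0%, counseling alone 24/59 = 40.7% → varenicline
Counseling alone wins each dependence group but varenicline wins overall — the comparison reverses. Counseling alone's participants skew toward heavy smokers, which has a lower base rate.

No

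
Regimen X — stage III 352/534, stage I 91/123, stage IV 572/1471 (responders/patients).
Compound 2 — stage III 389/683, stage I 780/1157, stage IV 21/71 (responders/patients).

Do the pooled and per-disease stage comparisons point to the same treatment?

Stage III: Regimen X 352/534 = 65.9%, Compound 2 389/683 = 57.0% → Regimen X
Stage I: Regimen X 91/123 = 74.0%, Compound 2 780/1157 = 67.4% → Regimen X
Stage IV: Regimen X 572/1471 = 38.9%, Compound 2 21/71 = 29.6% → Regimen X
Overall: Regimen X 1015/2128 = 47.7%, Compound 2 1190/1911 = 62.3% → Compound 2
Regimen X wins each disease group but Compound 2 wins overall — the comparison reverses. Regimen X's patients skew toward stage IV, which has a lower base rate.

No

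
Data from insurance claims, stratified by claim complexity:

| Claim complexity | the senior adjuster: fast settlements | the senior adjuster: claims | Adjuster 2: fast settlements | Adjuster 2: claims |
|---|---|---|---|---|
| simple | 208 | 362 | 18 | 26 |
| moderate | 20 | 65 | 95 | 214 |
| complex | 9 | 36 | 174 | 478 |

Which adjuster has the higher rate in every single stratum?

Adjuster 2

Simple: the senior adjuster 208/362 = 57.5%, Adjuster 2 18/26 = 69.2% → Adjuster 2
Moderate: the senior adjuster 20/65 = 30.8%, Adjuster 2 95/214 = 44.4% → Adjuster 2
Complex: the senior adjuster 9/36 = 25.0%, Adjuster 2 174/478 = 36.4% → Adjuster 2
Adjuster 2 has the higher rate in all 3 groups.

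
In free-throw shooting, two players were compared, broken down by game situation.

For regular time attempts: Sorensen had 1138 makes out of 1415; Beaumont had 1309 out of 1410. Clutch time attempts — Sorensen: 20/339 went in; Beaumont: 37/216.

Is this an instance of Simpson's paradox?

Regular time: Sorensen 1138/1415 = 80.4%, Beaumont 1309/1410 = 92.8% → Beaumont
Clutch time: Sorensen 20/339 = 5.9%, Beaumont 37/216 = 17.1% → Beaumont
Overall: Sorensen 1158/1754 = 66.0%, Beaumont 1346/1626 = 82.8% → Beaumont
Beaumont wins overall and in every game group — no reversal.

No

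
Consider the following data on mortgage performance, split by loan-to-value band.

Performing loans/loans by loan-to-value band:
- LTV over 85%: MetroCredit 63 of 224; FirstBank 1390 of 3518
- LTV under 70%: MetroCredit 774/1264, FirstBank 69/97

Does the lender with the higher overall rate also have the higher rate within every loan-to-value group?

No

LTV over 85%: MetroCredit 63/224 = 28.1%, FirstBank 1390/3518 = 39.5% → FirstBank
LTV under 70%: MetroCredit 774/1264 = 61.2%, FirstBank 69/97 = 71.1% → FirstBank
Overall: MetroCredit 837/1488 = 56.2%, FirstBank 1459/3615 = 40.4% → MetroCredit
FirstBank wins each loan-to-value group but MetroCredit wins overall — the comparison reverses. FirstBank's loans skew toward LTV over 85%, which has a lower base rate.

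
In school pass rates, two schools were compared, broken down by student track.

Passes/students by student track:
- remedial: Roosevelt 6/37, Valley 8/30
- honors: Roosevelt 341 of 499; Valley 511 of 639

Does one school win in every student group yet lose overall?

Remedial: Roosevelt 6/37 = 16.2%, Valley 8/30 = 26.7% → Valley
Honors: Roosevelt 341/499 = 68.3%, Valley 511/639 = 80.0% → Valley
Overall: Roosevelt 347/536 = 64.7%, Valley 519/669 = 77.6% → Valley
Valley wins overall and in every student group — no reversal.

No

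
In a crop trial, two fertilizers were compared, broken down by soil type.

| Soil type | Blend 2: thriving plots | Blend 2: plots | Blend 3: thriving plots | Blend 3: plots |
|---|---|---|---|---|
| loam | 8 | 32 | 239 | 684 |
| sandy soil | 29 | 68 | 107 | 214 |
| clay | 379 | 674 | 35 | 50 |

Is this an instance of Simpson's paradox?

Loam: Blend 2 8/32 = 25.0%, Blend 3 239/684 = 34.9% → Blend 3
Sandy soil: Blend 2 29/68 = 42.6%, Blend 3 107/214 = 50.0% → Blend 3
Clay: Blend 2 379/674 = 56.2%, Blend 3 35/50 = 70.0% → Blend 3
Overall: Blend 2 416/774 = 53.7%, Blend 3 381/948 = 40.2% → Blend 2
Blend 3 wins each soil group but Blend 2 wins overall — the comparison reverses. Blend 3's plots skew toward loam, which has a lower base rate.

Yes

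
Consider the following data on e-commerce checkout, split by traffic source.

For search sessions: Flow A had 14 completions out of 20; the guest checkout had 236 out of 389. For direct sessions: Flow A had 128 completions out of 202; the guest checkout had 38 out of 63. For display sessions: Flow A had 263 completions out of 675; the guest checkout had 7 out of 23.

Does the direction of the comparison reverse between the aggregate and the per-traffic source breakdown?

Search: Flow A 14/20 = 70.0%, the guest checkout 236/389 = 60.7% → Flow A
Direct: Flow A 128/202 = 63.4%, the guest checkout 38/63 = 60.3% → Flow A
Display: Flow A 263/675 = 39.0%, the guest checkout 7/23 = 30.4% → Flow A
Overall: Flow A 405/897 = 45.2%, the guest checkout 281/475 = 59.2% → the guest checkout
Flow A wins each traffic group but the guest checkout wins overall — the comparison reverses. Flow A's sessions skew toward display, which has a lower base rate.

Yes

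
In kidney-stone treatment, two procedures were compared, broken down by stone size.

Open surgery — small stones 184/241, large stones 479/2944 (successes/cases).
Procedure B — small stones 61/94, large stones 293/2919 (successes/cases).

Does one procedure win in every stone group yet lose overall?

No

Small stones: open surgery 184/241 = 76.3%, Procedure B 61/94 = 64.9% → open surgery
Large stones: open surgery 479/2944 = 16.3%, Procedure B 293/2919 = 10.0% → open surgery
Overall: open surgery 663/3185 = 20.8%, Procedure B 354/3013 = 11.7% → open surgery
Open surgery wins overall and in every stone group — no reversal.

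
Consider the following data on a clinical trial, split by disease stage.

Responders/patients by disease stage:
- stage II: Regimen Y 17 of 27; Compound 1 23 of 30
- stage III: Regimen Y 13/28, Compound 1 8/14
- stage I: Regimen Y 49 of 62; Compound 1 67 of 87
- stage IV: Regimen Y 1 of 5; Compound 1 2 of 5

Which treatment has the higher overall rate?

Stage II: Regimen Y 17/27 = 63.0%, Compound 1 23/30 = 76.7% → Compound 1
Stage III: Regimen Y 13/28 = 46.4%, Compound 1 8/14 = 57.1% → Compound 1
Stage I: Regimen Y 49/62 = 79.0%, Compound 1 67/87 = 77.0% → Regimen Y
Stage IV: Regimen Y 1/5 = 20.0%, Compound 1 2/5 = 40.0% → Compound 1
Overall: Regimen Y 80/122 = 65.6%, Compound 1 100/136 = 73.5% → Compound 1
(Neither sweeps every disease group, but Compound 1 has the higher pooled rate.)

Compound 1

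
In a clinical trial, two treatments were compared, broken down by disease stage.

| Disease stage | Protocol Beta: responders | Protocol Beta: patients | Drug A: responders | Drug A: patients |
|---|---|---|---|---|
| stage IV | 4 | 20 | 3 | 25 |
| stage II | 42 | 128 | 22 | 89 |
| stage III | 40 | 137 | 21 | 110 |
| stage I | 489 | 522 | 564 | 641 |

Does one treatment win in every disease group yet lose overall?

Stage IV: Protocol Beta 4/20 = 20.0%, Drug A 3/25 = 12.0% → Protocol Beta
Stage II: Protocol Beta 42/128 = 32.8%, Drug A 22/89 = 24.7% → Protocol Beta
Stage III: Protocol Beta 40/137 = 29.2%, Drug A 21/110 = 19.1% → Protocol Beta
Stage I: Protocol Beta 489/522 = 93.7%, Drug A 564/641 = 88.0% → Protocol Beta
Overall: Protocol Beta 575/807 = 71.3%, Drug A 610/865 = 70.5% → Protocol Beta
Protocol Beta wins overall and in every disease group — no reversal.

No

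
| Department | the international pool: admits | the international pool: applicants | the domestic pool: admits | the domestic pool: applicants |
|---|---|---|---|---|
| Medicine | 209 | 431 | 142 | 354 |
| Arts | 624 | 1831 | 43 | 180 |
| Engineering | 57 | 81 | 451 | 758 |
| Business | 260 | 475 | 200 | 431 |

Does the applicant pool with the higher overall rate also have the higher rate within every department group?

No

Medicine: the international pool 209/431 = 48.5%, the domestic pool 142/354 = 40.1% → the international pool
Arts: the international pool 624/1831 = 34.1%, the domestic pool 43/180 = 23.9% → the international pool
Engineering: the international pool 57/81 = 70.4%, the domestic pool 451/758 = 59.5% → the international pool
Business: the international pool 260/475 = 54.7%, the domestic pool 200/431 = 46.4% → the international pool
Overall: the international pool 1150/2818 = 40.8%, the domestic pool 836/1723 = 48.5% → the domestic pool
The international pool wins each department group but the domestic pool wins overall — the comparison reverses. The international pool's applicants skew toward Arts, which has a lower base rate.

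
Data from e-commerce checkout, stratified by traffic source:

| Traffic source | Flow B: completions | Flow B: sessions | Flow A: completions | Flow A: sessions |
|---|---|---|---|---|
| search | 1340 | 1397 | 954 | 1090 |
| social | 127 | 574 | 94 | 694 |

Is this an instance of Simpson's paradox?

No

Search: Flow B 1340/1397 = 95.9%, Flow A 954/1090 = 87.5% → Flow B
Social: Flow B 127/574 = 22.1%, Flow A 94/694 = 13.5% → Flow B
Overall: Flow B 1467/1971 = 74.4%, Flow A 1048/1784 = 58.7% → Flow B
Flow B wins overall and in every traffic group — no reversal.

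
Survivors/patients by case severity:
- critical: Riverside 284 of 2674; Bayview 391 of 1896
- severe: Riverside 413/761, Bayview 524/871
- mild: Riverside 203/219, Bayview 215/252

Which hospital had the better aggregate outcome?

Bayview

Critical: Riverside 284/2674 = 10.6%, Bayview 391/1896 = 20.6% → Bayview
Severe: Riverside 413/761 = 54.3%, Bayview 524/871 = 60.2% → Bayview
Mild: Riverside 203/219 = 92.7%, Bayview 215/252 = 85.3% → Riverside
Overall: Riverside 900/3654 = 24.6%, Bayview 1130/3019 = 37.4% → Bayview
(Neither sweeps every case group, but Bayview has the higher pooled rate.)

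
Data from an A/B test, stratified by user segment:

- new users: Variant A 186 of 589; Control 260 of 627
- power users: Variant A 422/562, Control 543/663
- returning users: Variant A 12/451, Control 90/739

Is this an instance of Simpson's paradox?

No

New users: Variant A 186/589 = 31.6%, Control 260/627 = 41.5% → Control
Power users: Variant A 422/562 = 75.1%, Control 543/663 = 81.9% → Control
Returning users: Variant A 12/451 = 2.7%, Control 90/739 = 12.2% → Control
Overall: Variant A 620/1602 = 38.7%, Control 893/2029 = 44.0% → Control
Control wins overall and in every user group — no reversal.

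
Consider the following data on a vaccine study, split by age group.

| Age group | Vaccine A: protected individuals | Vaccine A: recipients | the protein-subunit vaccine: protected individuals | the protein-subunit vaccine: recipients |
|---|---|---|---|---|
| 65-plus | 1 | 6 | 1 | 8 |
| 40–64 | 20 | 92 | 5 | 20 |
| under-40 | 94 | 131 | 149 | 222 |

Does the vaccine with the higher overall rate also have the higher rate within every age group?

No

65-plus: Vaccine A 1/6 = 16.7%, the protein-subunit vaccine 1/8 = 12.5% → Vaccine A
40–64: Vaccine A 20/92 = 21.7%, the protein-subunit vaccine 5/20 = 25.0% → the protein-subunit vaccine
Under-40: Vaccine A 94/131 = 71.8%, the protein-subunit vaccine 149/222 = 67.1% → Vaccine A
Overall: Vaccine A 115/229 = 50.2%, the protein-subunit vaccine 155/250 = 62.0% → the protein-subunit vaccine
Neither sweeps: Vaccine A wins 2 of 3 groups, the protein-subunit vaccine wins 1. The protein-subunit vaccine wins overall but not every group — no Simpson reversal.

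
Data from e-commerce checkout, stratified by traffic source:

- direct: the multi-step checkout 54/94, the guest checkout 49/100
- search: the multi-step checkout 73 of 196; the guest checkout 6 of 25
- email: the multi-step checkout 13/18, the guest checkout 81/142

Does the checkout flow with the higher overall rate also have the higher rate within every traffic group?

No

Direct: the multi-step checkout 54/94 = 57.4%, the guest checkout 49/100 = 49.0% → the multi-step checkout
Search: the multi-step checkout 73/196 = 37.2%, the guest checkout 6/25 = 24.0% → the multi-step checkout
Email: the multi-step checkout 13/18 = 72.2%, the guest checkout 81/142 = 57.0% → the multi-step checkout
Overall: the multi-step checkout 140/308 = 45.5%, the guest checkout 136/267 = 50.9% → the guest checkout
The multi-step checkout wins each traffic group but the guest checkout wins overall — the comparison reverses. The multi-step checkout's sessions skew toward search, which has a lower base rate.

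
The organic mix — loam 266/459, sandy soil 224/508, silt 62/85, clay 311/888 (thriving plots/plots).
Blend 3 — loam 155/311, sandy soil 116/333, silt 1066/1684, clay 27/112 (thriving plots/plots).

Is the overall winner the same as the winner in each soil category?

No

Loam: the organic mix 266/459 = 58.0%, Blend 3 155/311 = 49.8% → the organic mix
Sandy soil: the organic mix 224/508 = 44.1%, Blend 3 116/333 = 34.8% → the organic mix
Silt: the organic mix 62/85 = 72.9%, Blend 3 1066/1684 = 63.3% → the organic mix
Clay: the organic mix 311/888 = 35.0%, Blend 3 27/112 = 24.1% → the organic mix
Overall: the organic mix 863/1940 = 44.5%, Blend 3 1364/2440 = 55.9% → Blend 3
The organic mix wins each soil group but Blend 3 wins overall — the comparison reverses. The organic mix's plots skew toward clay, which has a lower base rate.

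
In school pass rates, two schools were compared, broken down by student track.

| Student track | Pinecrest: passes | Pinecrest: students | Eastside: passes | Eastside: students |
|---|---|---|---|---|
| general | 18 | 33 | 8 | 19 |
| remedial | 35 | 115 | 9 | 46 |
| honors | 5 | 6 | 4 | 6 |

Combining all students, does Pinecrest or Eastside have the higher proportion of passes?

Pinecrest

General: Pinecrest 18/33 = 54.5%, Eastside 8/19 = 42.1% → Pinecrest
Remedial: Pinecrest 35/115 = 30.4%, Eastside 9/46 = 19.6% → Pinecrest
Honors: Pinecrest 5/6 = 83.3%, Eastside 4/6 = 66.7% → Pinecrest
Overall: Pinecrest 58/154 = 37.7%, Eastside 21/71 = 29.6% → Pinecrest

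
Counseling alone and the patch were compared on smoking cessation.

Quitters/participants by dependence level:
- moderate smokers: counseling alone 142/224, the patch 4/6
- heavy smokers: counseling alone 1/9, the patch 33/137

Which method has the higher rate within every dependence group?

the patch

Moderate smokers: counseling alone 142/224 = 63.4%, the patch 4/6 = 66.7% → the patch
Heavy smokers: counseling alone 1/9 = 11.1%, the patch 33/137 = 24.1% → the patch
The patch has the higher rate in both groups.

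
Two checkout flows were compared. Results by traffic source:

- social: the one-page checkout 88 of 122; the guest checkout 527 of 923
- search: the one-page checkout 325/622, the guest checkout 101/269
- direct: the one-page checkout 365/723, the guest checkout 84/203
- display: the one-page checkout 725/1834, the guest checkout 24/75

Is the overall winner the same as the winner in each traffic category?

No

Social: the one-page checkout 88/122 = 72.1%, the guest checkout 527/923 = 57.1% → the one-page checkout
Search: the one-page checkout 325/622 = 52.3%, the guest checkout 101/269 = 37.5% → the one-page checkout
Direct: the one-page checkout 365/723 = 50.5%, the guest checkout 84/203 = 41.4% → the one-page checkout
Display: the one-page checkout 725/1834 = 39.5%, the guest checkout 24/75 = 32.0% → the one-page checkout
Overall: the one-page checkout 1503/3301 = 45.5%, the guest checkout 736/1470 = 50.1% → the guest checkout
The one-page checkout wins each traffic group but the guest checkout wins overall — the comparison reverses. The one-page checkout's sessions skew toward display, which has a lower base rate.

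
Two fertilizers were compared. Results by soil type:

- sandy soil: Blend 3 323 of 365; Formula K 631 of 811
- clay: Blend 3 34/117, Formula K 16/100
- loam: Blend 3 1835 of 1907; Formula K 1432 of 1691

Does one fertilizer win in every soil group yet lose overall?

No

Sandy soil: Blend 3 323/365 = 88.5%, Formula K 631/811 = 77.8% → Blend 3
Clay: Blend 3 34/117 = 29.1%, Formula K 16/100 = 16.0% → Blend 3
Loam: Blend 3 1835/1907 = 96.2%, Formula K 1432/1691 = 84.7% → Blend 3
Overall: Blend 3 2192/2389 = 91.8%, Formula K 2079/2602 = 79.9% → Blend 3
Blend 3 wins overall and in every soil group — no reversal.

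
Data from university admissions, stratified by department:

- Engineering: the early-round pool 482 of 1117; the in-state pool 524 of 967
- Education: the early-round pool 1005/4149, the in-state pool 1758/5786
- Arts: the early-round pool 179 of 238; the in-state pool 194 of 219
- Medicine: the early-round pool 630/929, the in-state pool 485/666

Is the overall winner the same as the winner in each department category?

Engineering: the early-round pool 482/1117 = 43.2%, the in-state pool 524/967 = 54.2% → the in-state pool
Education: the early-round pool 1005/4149 = 24.2%, the in-state pool 1758/5786 = 30.4% → the in-state pool
Arts: the early-round pool 179/238 = 75.2%, the in-state pool 194/219 = 88.6% → the in-state pool
Medicine: the early-round pool 630/929 = 67.8%, the in-state pool 485/666 = 72.8% → the in-state pool
Overall: the early-round pool 2296/6433 = 35.7%, the in-state pool 2961/7638 = 38.8% → the in-state pool
The in-state pool wins overall and in every department group — no reversal.

Yes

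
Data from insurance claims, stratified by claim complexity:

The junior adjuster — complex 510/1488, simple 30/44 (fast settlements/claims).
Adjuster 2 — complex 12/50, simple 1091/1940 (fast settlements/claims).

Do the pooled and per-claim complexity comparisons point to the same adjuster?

No

Complex: the junior adjuster 510/1488 = 34.3%, Adjuster 2 12/50 = 24.0% → the junior adjuster
Simple: the junior adjuster 30/44 = 68.2%, Adjuster 2 1091/1940 = 56.2% → the junior adjuster
Overall: the junior adjuster 540/1532 = 35.2%, Adjuster 2 1103/1990 = 55.4% → Adjuster 2
The junior adjuster wins each claim group but Adjuster 2 wins overall — the comparison reverses. The junior adjuster's claims skew toward complex, which has a lower base rate.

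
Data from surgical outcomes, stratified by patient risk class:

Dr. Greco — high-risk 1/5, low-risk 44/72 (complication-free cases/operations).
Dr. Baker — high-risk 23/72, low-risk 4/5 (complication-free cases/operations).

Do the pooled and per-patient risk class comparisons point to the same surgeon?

High-risk: Dr. Greco 1/5 = 20.0%, Dr. Baker 23/72 = 31.9% → Dr. Baker
Low-risk: Dr. Greco 44/72 = 61.1%, Dr. Baker 4/5 = 80.0% → Dr. Baker
Overall: Dr. Greco 45/77 = 58.4%, Dr. Baker 27/77 = 35.1% → Dr. Greco
Dr. Baker wins each patient risk group but Dr. Greco wins overall — the comparison reverses. Dr. Baker's operations skew toward high-risk, which has a lower base rate.

No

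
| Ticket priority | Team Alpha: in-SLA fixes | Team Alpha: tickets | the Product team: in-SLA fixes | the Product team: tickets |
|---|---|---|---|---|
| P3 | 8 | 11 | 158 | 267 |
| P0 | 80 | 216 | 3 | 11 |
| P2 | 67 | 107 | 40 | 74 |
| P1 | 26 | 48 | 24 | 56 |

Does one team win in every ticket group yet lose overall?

Yes

P3: Team Alpha 8/11 = 72.7%, the Product team 158/267 = 59.2% → Team Alpha
P0: Team Alpha 80/216 = 37.0%, the Product team 3/11 = 27.3% → Team Alpha
P2: Team Alpha 67/107 = 62.6%, the Product team 40/74 = 54.1% → Team Alpha
P1: Team Alpha 26/48 = 54.2%, the Product team 24/56 = 42.9% → Team Alpha
Overall: Team Alpha 181/382 = 47.4%, the Product team 225/408 = 55.1% → the Product team
Team Alpha wins each ticket group but the Product team wins overall — the comparison reverses. Team Alpha's tickets skew toward P0, which has a lower base rate.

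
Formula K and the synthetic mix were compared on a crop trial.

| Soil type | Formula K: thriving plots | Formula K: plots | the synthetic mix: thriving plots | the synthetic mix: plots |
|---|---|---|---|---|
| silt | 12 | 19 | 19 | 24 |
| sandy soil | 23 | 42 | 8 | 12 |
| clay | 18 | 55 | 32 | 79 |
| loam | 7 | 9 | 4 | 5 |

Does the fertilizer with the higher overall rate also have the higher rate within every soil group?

Yes

Silt: Formula K 12/19 = 63.2%, the synthetic mix 19/24 = 79.2% → the synthetic mix
Sandy soil: Formula K 23/42 = 54.8%, the synthetic mix 8/12 = 66.7% → the synthetic mix
Clay: Formula K 18/55 = 32.7%, the synthetic mix 32/79 = 40.5% → the synthetic mix
Loam: Formula K 7/9 = 77.8%, the synthetic mix 4/5 = 80.0% → the synthetic mix
Overall: Formula K 60/125 = 48.0%, the synthetic mix 63/120 = 52.5% → the synthetic mix
The synthetic mix wins overall and in every soil group — no reversal.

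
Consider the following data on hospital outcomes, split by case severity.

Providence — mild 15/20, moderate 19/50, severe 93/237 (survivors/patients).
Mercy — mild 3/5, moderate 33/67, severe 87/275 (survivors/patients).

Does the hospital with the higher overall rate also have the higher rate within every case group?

No

Mild: Providence 15/20 = 75.0%, Mercy 3/5 = 60.0% → Providence
Moderate: Providence 19/50 = 38.0%, Mercy 33/67 = 49.3% → Mercy
Severe: Providence 93/237 = 39.2%, Mercy 87/275 = 31.6% → Providence
Overall: Providence 127/307 = 41.4%, Mercy 123/347 = 35.4% → Providence
Neither sweeps: Providence wins 2 of 3 groups, Mercy wins 1. Providence wins overall but not every group — no Simpson reversal.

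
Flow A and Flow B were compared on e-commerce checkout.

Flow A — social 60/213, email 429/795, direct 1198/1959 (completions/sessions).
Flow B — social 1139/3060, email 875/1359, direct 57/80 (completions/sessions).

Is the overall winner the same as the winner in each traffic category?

No

Social: Flow A 60/213 = 28.2%, Flow B 1139/3060 = 37.2% → Flow B
Email: Flow A 429/795 = 54.0%, Flow B 875/1359 = 64.4% → Flow B
Direct: Flow A 1198/1959 = 61.2%, Flow B 57/80 = 71.2% → Flow B
Overall: Flow A 1687/2967 = 56.9%, Flow B 2071/4499 = 46.0% → Flow A
Flow B wins each traffic group but Flow A wins overall — the comparison reverses. Flow B's sessions skew toward social, which has a lower base rate.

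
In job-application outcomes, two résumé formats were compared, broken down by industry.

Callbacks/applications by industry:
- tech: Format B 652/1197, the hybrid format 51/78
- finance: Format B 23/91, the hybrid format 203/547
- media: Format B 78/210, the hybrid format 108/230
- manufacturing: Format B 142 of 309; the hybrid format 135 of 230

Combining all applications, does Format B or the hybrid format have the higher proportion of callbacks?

Tech: Format B 652/1197 = 54.5%, the hybrid format 51/78 = 65.4% → the hybrid format
Finance: Format B 23/91 = 25.3%, the hybrid format 203/547 = 37.1% → the hybrid format
Media: Format B 78/210 = 37.1%, the hybrid format 108/230 = 47.0% → the hybrid format
Manufacturing: Format B 142/309 = 46.0%, the hybrid format 135/230 = 58.7% → the hybrid format
Overall: Format B 895/1807 = 49.5%, the hybrid format 497/1085 = 45.8% → Format B
(The hybrid format wins every industry group but Format B wins overall — the hybrid format's applications skew toward the low-rate finance group.)

Format B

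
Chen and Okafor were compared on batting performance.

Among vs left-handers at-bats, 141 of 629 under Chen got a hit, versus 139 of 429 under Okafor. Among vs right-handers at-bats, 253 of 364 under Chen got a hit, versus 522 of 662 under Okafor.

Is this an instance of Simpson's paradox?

No

Vs left-handers: Chen 141/629 = 22.4%, Okafor 139/429 = 32.4% → Okafor
Vs right-handers: Chen 253/364 = 69.5%, Okafor 522/662 = 78.9% → Okafor
Overall: Chen 394/993 = 39.7%, Okafor 661/1091 = 60.6% → Okafor
Okafor wins overall and in every pitcher group — no reversal.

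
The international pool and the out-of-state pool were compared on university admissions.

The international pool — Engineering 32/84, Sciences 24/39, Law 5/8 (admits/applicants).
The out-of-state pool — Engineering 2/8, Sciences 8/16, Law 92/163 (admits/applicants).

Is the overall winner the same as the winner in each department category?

No

Engineering: the international pool 32/84 = 38.1%, the out-of-state pool 2/8 = 25.0% → the international pool
Sciences: the international pool 24/39 = 61.5%, the out-of-state pool 8/16 = 50.0% → the international pool
Law: the international pool 5/8 = 62.5%, the out-of-state pool 92/163 = 56.4% → the international pool
Overall: the international pool 61/131 = 46.6%, the out-of-state pool 102/187 = 54.5% → the out-of-state pool
The international pool wins each department group but the out-of-state pool wins overall — the comparison reverses. The international pool's applicants skew toward Engineering, which has a lower base rate.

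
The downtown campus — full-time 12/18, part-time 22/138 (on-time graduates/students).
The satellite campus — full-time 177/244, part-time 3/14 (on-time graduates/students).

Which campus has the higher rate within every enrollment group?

the satellite campus

Full-time: the downtown campus 12/18 = 66.7%, the satellite campus 177/244 = 72.5% → the satellite campus
Part-time: the downtown campus 22/138 = 15.9%, the satellite campus 3/14 = 21.4% → the satellite campus
The satellite campus has the higher rate in both groups.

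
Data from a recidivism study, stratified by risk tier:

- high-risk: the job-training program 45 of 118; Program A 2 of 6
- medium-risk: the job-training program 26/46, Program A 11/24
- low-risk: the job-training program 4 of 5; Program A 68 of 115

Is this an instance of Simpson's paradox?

High-risk: the job-training program 45/118 = 38.1%, Program A 2/6 = 33.3% → the job-training program
Medium-risk: the job-training program 26/46 = 56.5%, Program A 11/24 = 45.8% → the job-training program
Low-risk: the job-training program 4/5 = 80.0%, Program A 68/115 = 59.1% → the job-training program
Overall: the job-training program 75/169 = 44.4%, Program A 81/145 = 55.9% → Program A
The job-training program wins each risk group but Program A wins overall — the comparison reverses. The job-training program's participants skew toward high-risk, which has a lower base rate.

Yes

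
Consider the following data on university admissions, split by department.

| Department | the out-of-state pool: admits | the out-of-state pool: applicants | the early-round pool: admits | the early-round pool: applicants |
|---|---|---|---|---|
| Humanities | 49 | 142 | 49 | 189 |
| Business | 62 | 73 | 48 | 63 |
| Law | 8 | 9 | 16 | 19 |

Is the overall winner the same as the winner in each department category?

Yes

Humanities: the out-of-state pool 49/142 = 34.5%, the early-round pool 49/189 = 25.9% → the out-of-state pool
Business: the out-of-state pool 62/73 = 84.9%, the early-round pool 48/63 = 76.2% → the out-of-state pool
Law: the out-of-state pool 8/9 = 88.9%, the early-round pool 16/19 = 84.2% → the out-of-state pool
Overall: the out-of-state pool 119/224 = 53.1%, the early-round pool 113/271 = 41.7% → the out-of-state pool
The out-of-state pool wins overall and in every department group — no reversal.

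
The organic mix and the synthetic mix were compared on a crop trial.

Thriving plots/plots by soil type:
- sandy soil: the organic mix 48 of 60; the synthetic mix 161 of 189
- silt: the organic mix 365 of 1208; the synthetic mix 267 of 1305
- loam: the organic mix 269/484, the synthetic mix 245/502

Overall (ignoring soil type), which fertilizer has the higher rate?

the organic mix

Sandy soil: the organic mix 48/60 = 80.0%, the synthetic mix 161/189 = 85.2% → the synthetic mix
Silt: the organic mix 365/1208 = 30.2%, the synthetic mix 267/1305 = 20.5% → the organic mix
Loam: the organic mix 269/484 = 55.6%, the synthetic mix 245/502 = 48.8% → the organic mix
Overall: the organic mix 682/1752 = 38.9%, the synthetic mix 673/1996 = 33.7% → the organic mix
(Neither sweeps every soil group, but the organic mix has the higher pooled rate.)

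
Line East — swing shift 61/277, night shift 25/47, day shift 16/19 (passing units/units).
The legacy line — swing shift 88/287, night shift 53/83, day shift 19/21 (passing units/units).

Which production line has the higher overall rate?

Swing shift: Line East 61/277 = 22.0%, the legacy line 88/287 = 30.7% → the legacy line
Night shift: Line East 25/47 = 53.2%, the legacy line 53/83 = 63.9% → the legacy line
Day shift: Line East 16/19 = 84.2%, the legacy line 19/21 = 90.5% → the legacy line
Overall: Line East 102/343 = 29.7%, the legacy line 160/391 = 40.9% → the legacy line

the legacy line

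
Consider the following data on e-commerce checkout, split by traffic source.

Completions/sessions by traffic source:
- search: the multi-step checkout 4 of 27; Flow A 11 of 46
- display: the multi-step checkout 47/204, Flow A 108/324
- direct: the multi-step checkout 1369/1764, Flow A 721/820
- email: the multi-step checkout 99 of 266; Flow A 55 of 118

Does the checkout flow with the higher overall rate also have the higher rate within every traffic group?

Search: the multi-step checkout 4/27 = 14.8%, Flow A 11/46 = 23.9% → Flow A
Display: the multi-step checkout 47/204 = 23.0%, Flow A 108/324 = 33.3% → Flow A
Direct: the multi-step checkout 1369/1764 = 77.6%, Flow A 721/820 = 87.9% → Flow A
Email: the multi-step checkout 99/266 = 37.2%, Flow A 55/118 = 46.6% → Flow A
Overall: the multi-step checkout 1519/2261 = 67.2%, Flow A 895/1308 = 68.4% → Flow A
Flow A wins overall and in every traffic group — no reversal.

Yes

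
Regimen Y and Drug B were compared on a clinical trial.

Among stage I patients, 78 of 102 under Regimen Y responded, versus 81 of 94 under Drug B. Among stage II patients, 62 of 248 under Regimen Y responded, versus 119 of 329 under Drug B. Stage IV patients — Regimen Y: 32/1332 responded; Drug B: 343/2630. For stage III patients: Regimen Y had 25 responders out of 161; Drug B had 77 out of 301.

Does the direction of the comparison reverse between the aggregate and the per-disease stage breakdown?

Stage I: Regimen Y 78/102 = 76.5%, Drug B 81/94 = 86.2% → Drug B
Stage II: Regimen Y 62/248 = 25.0%, Drug B 119/329 = 36.2% → Drug B
Stage IV: Regimen Y 32/1332 = 2.4%, Drug B 343/2630 = 13.0% → Drug B
Stage III: Regimen Y 25/161 = 15.5%, Drug B 77/301 = 25.6% → Drug B
Overall: Regimen Y 197/1843 = 10.7%, Drug B 620/3354 = 18.5% → Drug B
Drug B wins overall and in every disease group — no reversal.

No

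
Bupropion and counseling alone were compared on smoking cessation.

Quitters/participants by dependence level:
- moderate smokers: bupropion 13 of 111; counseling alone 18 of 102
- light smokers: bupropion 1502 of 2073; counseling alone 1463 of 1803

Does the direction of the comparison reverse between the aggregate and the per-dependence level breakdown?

Moderate smokers: bupropion 13/111 = 11.7%, counseling alone 18/102 = 17.6% → counseling alone
Light smokers: bupropion 1502/2073 = 72.5%, counseling alone 1463/1803 = 81.1% → counseling alone
Overall: bupropion 1515/2184 = 69.4%, counseling alone 1481/1905 = 77.7% → counseling alone
Counseling alone wins overall and in every dependence group — no reversal.

No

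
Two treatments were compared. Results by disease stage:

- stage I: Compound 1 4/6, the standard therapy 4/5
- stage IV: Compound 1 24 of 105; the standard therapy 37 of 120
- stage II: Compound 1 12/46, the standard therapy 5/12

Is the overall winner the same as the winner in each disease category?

Stage I: Compound 1 4/6 = 66.7%, the standard therapy 4/5 = 80.0% → the standard therapy
Stage IV: Compound 1 24/105 = 22.9%, the standard therapy 37/120 = 30.8% → the standard therapy
Stage II: Compound 1 12/46 = 26.1%, the standard therapy 5/12 = 41.7% → the standard therapy
Overall: Compound 1 40/157 = 25.5%, the standard therapy 46/137 = 33.6% → the standard therapy
The standard therapy wins overall and in every disease group — no reversal.

Yes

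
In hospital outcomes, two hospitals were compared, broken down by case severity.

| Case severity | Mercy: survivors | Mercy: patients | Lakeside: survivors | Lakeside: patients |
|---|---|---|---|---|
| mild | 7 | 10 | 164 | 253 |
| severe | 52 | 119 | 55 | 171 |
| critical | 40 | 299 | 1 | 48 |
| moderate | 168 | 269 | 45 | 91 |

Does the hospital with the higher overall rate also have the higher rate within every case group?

No

Mild: Mercy 7/10 = 70.0%, Lakeside 164/253 = 64.8% → Mercy
Severe: Mercy 52/119 = 43.7%, Lakeside 55/171 = 32.2% → Mercy
Critical: Mercy 40/299 = 13.4%, Lakeside 1/48 = 2.1% → Mercy
Moderate: Mercy 168/269 = 62.5%, Lakeside 45/91 = 49.5% → Mercy
Overall: Mercy 267/697 = 38.3%, Lakeside 265/563 = 47.1% → Lakeside
Mercy wins each case group but Lakeside wins overall — the comparison reverses. Mercy's patients skew toward critical, which has a lower base rate.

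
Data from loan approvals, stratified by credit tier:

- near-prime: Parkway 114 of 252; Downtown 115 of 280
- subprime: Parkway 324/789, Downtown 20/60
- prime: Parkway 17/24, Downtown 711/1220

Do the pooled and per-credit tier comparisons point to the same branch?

Near-prime: Parkway 114/252 = 45.2%, Downtown 115/280 = 41.1% → Parkway
Subprime: Parkway 324/789 = 41.1%, Downtown 20/60 = 33.3% → Parkway
Prime: Parkway 17/24 = 70.8%, Downtown 711/1220 = 58.3% → Parkway
Overall: Parkway 455/1065 = 42.7%, Downtown 846/1560 = 54.2% → Downtown
Parkway wins each credit group but Downtown wins overall — the comparison reverses. Parkway's applications skew toward subprime, which has a lower base rate.

No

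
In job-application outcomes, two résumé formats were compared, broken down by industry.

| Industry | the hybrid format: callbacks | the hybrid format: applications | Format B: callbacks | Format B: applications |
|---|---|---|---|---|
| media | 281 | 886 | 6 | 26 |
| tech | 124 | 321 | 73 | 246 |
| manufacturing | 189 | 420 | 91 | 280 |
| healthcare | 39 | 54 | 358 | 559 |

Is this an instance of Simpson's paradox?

Yes

Media: the hybrid format 281/886 = 31.7%, Format B 6/26 = 23.1% → the hybrid format
Tech: the hybrid format 124/321 = 38.6%, Format B 73/246 = 29.7% → the hybrid format
Manufacturing: the hybrid format 189/420 = 45.0%, Format B 91/280 = 32.5% → the hybrid format
Healthcare: the hybrid format 39/54 = 72.2%, Format B 358/559 = 64.0% → the hybrid format
Overall: the hybrid format 633/1681 = 37.7%, Format B 528/1111 = 47.5% → Format B
The hybrid format wins each industry group but Format B wins overall — the comparison reverses. The hybrid format's applications skew toward media, which has a lower base rate.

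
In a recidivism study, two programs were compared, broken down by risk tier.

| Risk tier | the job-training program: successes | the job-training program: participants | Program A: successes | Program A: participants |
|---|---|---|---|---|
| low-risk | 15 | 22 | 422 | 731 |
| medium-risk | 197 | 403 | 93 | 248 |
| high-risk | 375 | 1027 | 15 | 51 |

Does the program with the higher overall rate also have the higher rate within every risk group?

Low-risk: the job-training program 15/22 = 68.2%, Program A 422/731 = 57.7% → the job-training program
Medium-risk: the job-training program 197/403 = 48.9%, Program A 93/248 = 37.5% → the job-training program
High-risk: the job-training program 375/1027 = 36.5%, Program A 15/51 = 29.4% → the job-training program
Overall: the job-training program 587/1452 = 40.4%, Program A 530/1030 = 51.5% → Program A
The job-training program wins each risk group but Program A wins overall — the comparison reverses. The job-training program's participants skew toward high-risk, which has a lower base rate.

No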